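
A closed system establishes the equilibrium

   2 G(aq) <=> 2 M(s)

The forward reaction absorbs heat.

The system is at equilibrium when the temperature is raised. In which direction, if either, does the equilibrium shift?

right

The forward reaction is endothermic. Raising T favours the endothermic direction — shift to the right.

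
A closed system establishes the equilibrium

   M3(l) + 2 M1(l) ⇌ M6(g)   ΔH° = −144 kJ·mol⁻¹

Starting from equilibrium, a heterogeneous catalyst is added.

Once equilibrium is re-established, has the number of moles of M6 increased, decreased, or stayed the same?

A catalyst speeds both forward and reverse rates equally; it changes neither Q nor K — no shift from this change.
No net shift occurs, so the amount of M6 is unchanged.

unchanged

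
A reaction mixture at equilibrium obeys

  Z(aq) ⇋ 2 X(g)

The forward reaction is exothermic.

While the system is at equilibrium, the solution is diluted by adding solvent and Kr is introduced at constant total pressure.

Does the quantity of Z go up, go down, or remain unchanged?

Dilution lowers every aqueous concentration by the same factor. Δn_aq = 0 − 1 = -1, so the system shifts toward the side with more dissolved moles — to the left.
Adding inert gas at constant total pressure expands the volume and lowers every reacting partial pressure. With Δn_gas = 2 − 0 = +2, Q moves away from K toward the side with fewer gas moles, so the system shifts toward the side with more gas moles — to the right.
The two effects oppose each other, so the net shift — and hence the change in Z — cannot be determined from the given information.

cannot be determined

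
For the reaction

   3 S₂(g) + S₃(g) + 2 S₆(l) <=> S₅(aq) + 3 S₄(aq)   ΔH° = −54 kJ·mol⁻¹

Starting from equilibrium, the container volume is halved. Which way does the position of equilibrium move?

Gas moles: reactants 4, products 0 (Δn_gas = -4). Compression shifts the system toward the side with fewer moles of gas — to the right.

right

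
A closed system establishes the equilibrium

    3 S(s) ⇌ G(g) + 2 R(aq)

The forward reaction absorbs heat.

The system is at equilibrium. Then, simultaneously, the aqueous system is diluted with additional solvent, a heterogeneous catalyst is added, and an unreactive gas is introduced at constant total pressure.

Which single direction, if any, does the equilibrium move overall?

Dilution lowers every aqueous concentration by the same factor. Δn_aq = 2 − 0 = +2, so the system shifts toward the side with more dissolved moles — to the right.
A catalyst speeds both forward and reverse rates equally; it changes neither Q nor K — no shift from this change.
Adding inert gas at constant total pressure expands the volume and lowers every reacting partial pressure. With Δn_gas = 1 − 0 = +1, Q moves away from K toward the side with fewer gas moles, so the system shifts toward the side with more gas moles — to the right.
Only the nonzero effect(s) matter; the net shift is to the right.

right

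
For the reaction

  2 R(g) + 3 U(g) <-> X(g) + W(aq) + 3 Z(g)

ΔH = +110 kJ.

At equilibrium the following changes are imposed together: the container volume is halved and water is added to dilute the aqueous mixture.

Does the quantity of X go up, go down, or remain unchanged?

increases

Gas moles: reactants 5, products 4 (Δn_gas = -1). Compression shifts the system toward the side with fewer moles of gas — to the right.
Dilution lowers every aqueous concentration by the same factor. Δn_aq = 1 − 0 = +1, so the system shifts toward the side with more dissolved moles — to the right.
The net shift is to the right. X is a product, so its amount increases.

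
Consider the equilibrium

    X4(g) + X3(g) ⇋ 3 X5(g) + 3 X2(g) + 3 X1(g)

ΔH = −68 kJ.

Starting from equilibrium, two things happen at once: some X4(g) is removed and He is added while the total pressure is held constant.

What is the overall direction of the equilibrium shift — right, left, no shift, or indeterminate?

Removing X4 (g), a reactant, drives the reaction to the left.
Adding inert gas at constant total pressure expands the volume and lowers every reacting partial pressure. With Δn_gas = 9 − 2 = +7, Q moves away from K toward the side with fewer gas moles, so the system shifts toward the side with more gas moles — to the right.
The individual effects push in opposite directions; without quantitative information the net direction cannot be determined.

cannot be determined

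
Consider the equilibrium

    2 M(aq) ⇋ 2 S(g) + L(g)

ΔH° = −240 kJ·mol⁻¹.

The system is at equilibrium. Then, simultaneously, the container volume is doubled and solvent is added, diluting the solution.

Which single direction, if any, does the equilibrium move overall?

Gas moles: reactants 0, products 3 (Δn_gas = +3). Expansion shifts the system toward the side with more moles of gas — to the right.
Dilution lowers every aqueous concentration by the same factor. Δn_aq = 0 − 2 = -2, so the system shifts toward the side with more dissolved moles — to the left.
The individual effects push in opposite directions; without quantitative information the net direction cannot be determined.

cannot be determined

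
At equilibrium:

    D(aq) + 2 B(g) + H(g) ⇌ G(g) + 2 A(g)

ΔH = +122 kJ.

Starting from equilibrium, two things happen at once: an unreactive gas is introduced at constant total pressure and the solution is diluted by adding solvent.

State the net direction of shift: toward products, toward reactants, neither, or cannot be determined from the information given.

left

Adding inert gas at constant total pressure expands the volume, scaling every reacting partial pressure by the same factor. Δn_gas = 3 − 3 = 0, so Q is unchanged — no shift.
Dilution lowers every aqueous concentration by the same factor. Δn_aq = 0 − 1 = -1, so the system shifts toward the side with more dissolved moles — to the left.
Only the nonzero effect(s) matter; the net shift is to the left.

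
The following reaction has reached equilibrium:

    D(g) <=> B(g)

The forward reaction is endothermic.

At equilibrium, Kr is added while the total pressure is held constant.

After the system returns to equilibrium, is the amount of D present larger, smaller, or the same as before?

unchanged

Adding inert gas at constant total pressure expands the volume, scaling every reacting partial pressure by the same factor. Δn_gas = 1 − 1 = 0, so Q is unchanged — no shift.
No net shift occurs, so the amount of D is unchanged.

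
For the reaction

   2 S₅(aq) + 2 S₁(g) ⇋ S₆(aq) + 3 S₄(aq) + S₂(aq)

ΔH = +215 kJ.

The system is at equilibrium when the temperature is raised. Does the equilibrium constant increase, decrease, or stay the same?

K depends on temperature via the van 't Hoff relation. The forward reaction is endothermic, so raising T increases K.

increases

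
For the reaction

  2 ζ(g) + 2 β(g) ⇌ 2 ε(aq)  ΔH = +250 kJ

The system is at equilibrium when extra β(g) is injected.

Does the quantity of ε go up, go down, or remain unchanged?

increases

Adding β (g), a reactant, drives the reaction to the right.
The net shift is to the right. ε is a product, so its amount increases.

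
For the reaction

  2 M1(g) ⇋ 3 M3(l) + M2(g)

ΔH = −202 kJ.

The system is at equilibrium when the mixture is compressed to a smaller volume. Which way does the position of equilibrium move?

right

Gas moles: reactants 2, products 1 (Δn_gas = -1). Compression shifts the system toward the side with fewer moles of gas — to the right.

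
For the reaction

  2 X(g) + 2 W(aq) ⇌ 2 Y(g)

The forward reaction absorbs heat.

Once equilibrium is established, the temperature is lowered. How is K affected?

decreases

K depends on temperature via the van 't Hoff relation. The forward reaction is endothermic, so lowering T decreases K.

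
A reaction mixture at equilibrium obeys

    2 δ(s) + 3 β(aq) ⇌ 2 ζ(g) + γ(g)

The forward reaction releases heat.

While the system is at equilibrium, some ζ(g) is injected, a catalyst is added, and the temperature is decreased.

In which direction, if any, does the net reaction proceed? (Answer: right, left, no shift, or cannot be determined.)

Adding ζ (g), a product, drives the reaction to the left.
A catalyst speeds both forward and reverse rates equally; it changes neither Q nor K — no shift from this change.
The forward reaction is exothermic. Lowering T favours the exothermic direction — shift to the right.
The individual effects push in opposite directions; without quantitative information the net direction cannot be determined.

cannot be determined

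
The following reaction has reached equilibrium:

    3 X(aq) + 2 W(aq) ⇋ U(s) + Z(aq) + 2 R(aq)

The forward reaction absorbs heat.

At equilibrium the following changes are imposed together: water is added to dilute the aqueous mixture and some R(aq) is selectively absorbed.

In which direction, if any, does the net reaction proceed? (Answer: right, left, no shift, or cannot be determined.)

Dilution lowers every aqueous concentration by the same factor. Δn_aq = 3 − 5 = -2, so the system shifts toward the side with more dissolved moles — to the left.
Removing R (aq), a product, drives the reaction to the right.
The individual effects push in opposite directions; without quantitative information the net direction cannot be determined.

cannot be determined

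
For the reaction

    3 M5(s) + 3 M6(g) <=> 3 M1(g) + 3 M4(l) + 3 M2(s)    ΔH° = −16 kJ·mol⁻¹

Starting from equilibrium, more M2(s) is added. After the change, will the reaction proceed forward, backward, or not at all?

no shift

M2 is a pure solid; its activity is 1 regardless of amount, so Q is unaffected — no shift from this change.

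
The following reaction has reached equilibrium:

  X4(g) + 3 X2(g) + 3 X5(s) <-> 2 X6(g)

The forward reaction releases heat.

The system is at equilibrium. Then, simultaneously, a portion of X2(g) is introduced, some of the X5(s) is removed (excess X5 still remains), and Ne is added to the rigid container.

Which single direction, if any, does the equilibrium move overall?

right

Adding X2 (g), a reactant, drives the reaction to the right.
X5 is a pure solid; its activity is 1 regardless of amount, so Q is unaffected — no shift from this change.
At constant volume, adding an inert gas leaves every reacting species' partial pressure unchanged, so Q is unchanged — no shift from this change.
Only the nonzero effect(s) matter; the net shift is to the right.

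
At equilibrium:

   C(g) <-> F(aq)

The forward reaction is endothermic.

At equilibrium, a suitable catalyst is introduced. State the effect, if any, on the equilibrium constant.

The equilibrium constant depends only on temperature. This perturbation changes neither the position of equilibrium nor K.

unchanged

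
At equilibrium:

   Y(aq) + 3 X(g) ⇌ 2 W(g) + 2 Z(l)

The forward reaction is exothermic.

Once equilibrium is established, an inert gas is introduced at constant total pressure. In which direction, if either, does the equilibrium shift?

Adding inert gas at constant total pressure expands the volume and lowers every reacting partial pressure. With Δn_gas = 2 − 3 = -1, Q moves away from K toward the side with fewer gas moles, so the system shifts toward the side with more gas moles — to the left.

left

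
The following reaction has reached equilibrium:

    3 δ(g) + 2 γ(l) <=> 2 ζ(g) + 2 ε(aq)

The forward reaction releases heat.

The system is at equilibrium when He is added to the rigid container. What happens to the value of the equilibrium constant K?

The equilibrium constant depends only on temperature. This perturbation changes neither the position of equilibrium nor K.

unchanged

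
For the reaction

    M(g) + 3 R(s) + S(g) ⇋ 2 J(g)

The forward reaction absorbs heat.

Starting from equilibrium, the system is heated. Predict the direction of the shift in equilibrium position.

The forward reaction is endothermic. Raising T favours the endothermic direction — shift to the right.

right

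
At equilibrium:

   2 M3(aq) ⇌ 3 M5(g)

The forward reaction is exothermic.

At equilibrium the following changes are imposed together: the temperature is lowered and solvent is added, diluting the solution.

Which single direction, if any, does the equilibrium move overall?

The forward reaction is exothermic. Lowering T favours the exothermic direction — shift to the right.
Dilution lowers every aqueous concentration by the same factor. Δn_aq = 0 − 2 = -2, so the system shifts toward the side with more dissolved moles — to the left.
The individual effects push in opposite directions; without quantitative information the net direction cannot be determined.

cannot be determined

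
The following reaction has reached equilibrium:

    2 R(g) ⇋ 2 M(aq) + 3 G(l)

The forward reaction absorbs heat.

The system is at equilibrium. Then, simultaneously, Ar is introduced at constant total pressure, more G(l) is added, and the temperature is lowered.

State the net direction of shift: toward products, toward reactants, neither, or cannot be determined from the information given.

left

Adding inert gas at constant total pressure expands the volume and lowers every reacting partial pressure. With Δn_gas = 0 − 2 = -2, Q moves away from K toward the side with fewer gas moles, so the system shifts toward the side with more gas moles — to the left.
G is a pure liquid; its activity is 1 regardless of amount, so Q is unaffected — no shift from this change.
The forward reaction is endothermic. Lowering T favours the exothermic direction — shift to the left.
Only the nonzero effect(s) matter; the net shift is to the left.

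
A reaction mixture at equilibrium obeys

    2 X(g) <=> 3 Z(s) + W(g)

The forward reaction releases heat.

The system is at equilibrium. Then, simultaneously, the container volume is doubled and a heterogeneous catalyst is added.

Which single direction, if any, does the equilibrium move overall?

Gas moles: reactants 2, products 1 (Δn_gas = -1). Expansion shifts the system toward the side with more moles of gas — to the left.
A catalyst speeds both forward and reverse rates equally; it changes neither Q nor K — no shift from this change.
Only the nonzero effect(s) matter; the net shift is to the left.

left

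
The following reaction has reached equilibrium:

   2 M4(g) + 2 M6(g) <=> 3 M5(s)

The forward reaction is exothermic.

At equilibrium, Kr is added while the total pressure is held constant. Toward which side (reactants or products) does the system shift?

left

Adding inert gas at constant total pressure expands the volume and lowers every reacting partial pressure. With Δn_gas = 0 − 4 = -4, Q moves away from K toward the side with fewer gas moles, so the system shifts toward the side with more gas moles — to the left.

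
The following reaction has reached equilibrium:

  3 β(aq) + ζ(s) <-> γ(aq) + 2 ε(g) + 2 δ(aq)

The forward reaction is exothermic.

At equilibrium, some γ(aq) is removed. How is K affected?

The equilibrium constant depends only on temperature. This perturbation may move the position of equilibrium, but since T is unchanged, K itself is unchanged.

unchanged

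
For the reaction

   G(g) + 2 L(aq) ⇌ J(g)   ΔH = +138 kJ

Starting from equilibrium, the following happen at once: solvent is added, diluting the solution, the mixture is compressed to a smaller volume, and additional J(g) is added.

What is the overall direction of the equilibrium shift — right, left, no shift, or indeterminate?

left

Dilution lowers every aqueous concentration by the same factor. Δn_aq = 0 − 2 = -2, so the system shifts toward the side with more dissolved moles — to the left.
Gas moles: reactants 1, products 1. Δn_gas = 0, so a volume change leaves Q equal to K — no shift from this change.
Adding J (g), a product, drives the reaction to the left.
Only the nonzero effect(s) matter; the net shift is to the left.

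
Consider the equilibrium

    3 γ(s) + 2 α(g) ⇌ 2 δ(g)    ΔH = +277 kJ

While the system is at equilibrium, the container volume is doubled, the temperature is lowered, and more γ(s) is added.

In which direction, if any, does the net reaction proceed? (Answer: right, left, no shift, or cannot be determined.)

Gas moles: reactants 2, products 2. Δn_gas = 0, so a volume change leaves Q equal to K — no shift from this change.
The forward reaction is endothermic. Lowering T favours the exothermic direction — shift to the left.
γ is a pure solid; its activity is 1 regardless of amount, so Q is unaffected — no shift from this change.
Only the nonzero effect(s) matter; the net shift is to the left.

left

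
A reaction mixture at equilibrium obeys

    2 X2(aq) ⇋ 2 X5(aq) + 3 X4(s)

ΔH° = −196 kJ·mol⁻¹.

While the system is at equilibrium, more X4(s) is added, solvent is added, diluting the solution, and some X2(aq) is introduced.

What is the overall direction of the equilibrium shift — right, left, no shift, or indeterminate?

right

X4 is a pure solid; its activity is 1 regardless of amount, so Q is unaffected — no shift from this change.
Dilution scales every aqueous concentration by the same factor. Δn_aq = 2 − 2 = 0, so Q is unchanged — no shift.
Adding X2 (aq), a reactant, drives the reaction to the right.
Only the nonzero effect(s) matter; the net shift is to the right.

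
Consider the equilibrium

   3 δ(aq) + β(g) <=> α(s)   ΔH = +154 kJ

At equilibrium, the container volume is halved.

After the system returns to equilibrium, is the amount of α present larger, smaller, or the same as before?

Gas moles: reactants 1, products 0 (Δn_gas = -1). Compression shifts the system toward the side with fewer moles of gas — to the right.
The net shift is to the right. α is a product, so its amount increases.

increases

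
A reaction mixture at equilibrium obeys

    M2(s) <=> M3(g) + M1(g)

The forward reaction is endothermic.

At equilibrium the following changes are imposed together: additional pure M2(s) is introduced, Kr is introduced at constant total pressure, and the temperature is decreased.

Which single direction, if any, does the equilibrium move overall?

cannot be determined

M2 is a pure solid; its activity is 1 regardless of amount, so Q is unaffected — no shift from this change.
Adding inert gas at constant total pressure expands the volume and lowers every reacting partial pressure. With Δn_gas = 2 − 0 = +2, Q moves away from K toward the side with fewer gas moles, so the system shifts toward the side with more gas moles — to the right.
The forward reaction is endothermic. Lowering T favours the exothermic direction — shift to the left.
The individual effects push in opposite directions; without quantitative information the net direction cannot be determined.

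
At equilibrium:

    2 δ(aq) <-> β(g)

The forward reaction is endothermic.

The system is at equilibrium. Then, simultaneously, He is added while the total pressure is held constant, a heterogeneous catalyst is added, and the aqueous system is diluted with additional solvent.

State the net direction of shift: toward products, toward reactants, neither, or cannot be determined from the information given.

cannot be determined

Adding inert gas at constant total pressure expands the volume and lowers every reacting partial pressure. With Δn_gas = 1 − 0 = +1, Q moves away from K toward the side with fewer gas moles, so the system shifts toward the side with more gas moles — to the right.
A catalyst speeds both forward and reverse rates equally; it changes neither Q nor K — no shift from this change.
Dilution lowers every aqueous concentration by the same factor. Δn_aq = 0 − 2 = -2, so the system shifts toward the side with more dissolved moles — to the left.
The individual effects push in opposite directions; without quantitative information the net direction cannot be determined.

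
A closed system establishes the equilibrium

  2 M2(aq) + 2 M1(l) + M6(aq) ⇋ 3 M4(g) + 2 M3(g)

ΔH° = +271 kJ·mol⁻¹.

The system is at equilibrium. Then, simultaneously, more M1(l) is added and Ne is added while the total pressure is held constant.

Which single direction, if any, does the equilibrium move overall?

M1 is a pure liquid; its activity is 1 regardless of amount, so Q is unaffected — no shift from this change.
Adding inert gas at constant total pressure expands the volume and lowers every reacting partial pressure. With Δn_gas = 5 − 0 = +5, Q moves away from K toward the side with fewer gas moles, so the system shifts toward the side with more gas moles — to the right.
Only the nonzero effect(s) matter; the net shift is to the right.

right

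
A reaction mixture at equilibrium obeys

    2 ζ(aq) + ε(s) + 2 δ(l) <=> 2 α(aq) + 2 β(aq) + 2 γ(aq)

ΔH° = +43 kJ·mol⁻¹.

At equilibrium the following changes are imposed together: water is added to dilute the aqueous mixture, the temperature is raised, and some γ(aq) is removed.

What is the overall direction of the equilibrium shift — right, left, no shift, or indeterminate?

Dilution lowers every aqueous concentration by the same factor. Δn_aq = 6 − 2 = +4, so the system shifts toward the side with more dissolved moles — to the right.
The forward reaction is endothermic. Raising T favours the endothermic direction — shift to the right.
Removing γ (aq), a product, drives the reaction to the right.
All effects act in the same direction — net shift to the right.

right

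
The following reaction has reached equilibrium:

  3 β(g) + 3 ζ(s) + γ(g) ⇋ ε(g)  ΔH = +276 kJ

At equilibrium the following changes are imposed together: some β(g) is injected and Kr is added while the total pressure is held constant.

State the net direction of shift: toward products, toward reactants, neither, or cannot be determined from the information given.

cannot be determined

Adding β (g), a reactant, drives the reaction to the right.
Adding inert gas at constant total pressure expands the volume and lowers every reacting partial pressure. With Δn_gas = 1 − 4 = -3, Q moves away from K toward the side with fewer gas moles, so the system shifts toward the side with more gas moles — to the left.
The individual effects push in opposite directions; without quantitative information the net direction cannot be determined.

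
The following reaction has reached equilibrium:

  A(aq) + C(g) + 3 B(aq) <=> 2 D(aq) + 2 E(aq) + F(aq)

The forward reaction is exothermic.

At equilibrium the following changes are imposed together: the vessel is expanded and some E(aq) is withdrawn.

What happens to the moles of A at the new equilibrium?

cannot be determined

Gas moles: reactants 1, products 0 (Δn_gas = -1). Expansion shifts the system toward the side with more moles of gas — to the left.
Removing E (aq), a product, drives the reaction to the right.
The two effects oppose each other, so the net shift — and hence the change in A — cannot be determined from the given information.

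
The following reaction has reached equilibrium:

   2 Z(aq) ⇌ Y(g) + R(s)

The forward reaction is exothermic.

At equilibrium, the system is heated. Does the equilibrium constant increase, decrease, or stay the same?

K depends on temperature via the van 't Hoff relation. The forward reaction is exothermic, so raising T decreases K.

decreases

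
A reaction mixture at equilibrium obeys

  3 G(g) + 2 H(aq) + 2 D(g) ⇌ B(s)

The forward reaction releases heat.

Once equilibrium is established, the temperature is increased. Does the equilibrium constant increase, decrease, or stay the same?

decreases

K depends on temperature via the van 't Hoff relation. The forward reaction is exothermic, so raising T decreases K.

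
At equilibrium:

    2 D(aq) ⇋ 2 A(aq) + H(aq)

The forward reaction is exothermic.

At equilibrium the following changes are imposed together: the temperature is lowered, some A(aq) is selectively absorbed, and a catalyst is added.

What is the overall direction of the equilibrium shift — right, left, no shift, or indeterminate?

The forward reaction is exothermic. Lowering T favours the exothermic direction — shift to the right.
Removing A (aq), a product, drives the reaction to the right.
A catalyst speeds both forward and reverse rates equally; it changes neither Q nor K — no shift from this change.
Only the nonzero effect(s) matter; the net shift is to the right.

right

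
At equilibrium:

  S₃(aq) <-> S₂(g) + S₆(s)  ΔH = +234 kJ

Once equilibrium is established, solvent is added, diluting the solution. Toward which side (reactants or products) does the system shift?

left

Dilution lowers every aqueous concentration by the same factor. Δn_aq = 0 − 1 = -1, so the system shifts toward the side with more dissolved moles — to the left.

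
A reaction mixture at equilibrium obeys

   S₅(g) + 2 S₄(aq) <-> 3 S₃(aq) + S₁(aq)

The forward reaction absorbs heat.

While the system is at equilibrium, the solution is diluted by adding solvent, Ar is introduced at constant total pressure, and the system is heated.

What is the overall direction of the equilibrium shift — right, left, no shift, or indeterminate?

cannot be determined

Dilution lowers every aqueous concentration by the same factor. Δn_aq = 4 − 2 = +2, so the system shifts toward the side with more dissolved moles — to the right.
Adding inert gas at constant total pressure expands the volume and lowers every reacting partial pressure. With Δn_gas = 0 − 1 = -1, Q moves away from K toward the side with fewer gas moles, so the system shifts toward the side with more gas moles — to the left.
The forward reaction is endothermic. Raising T favours the endothermic direction — shift to the right.
The individual effects push in opposite directions; without quantitative information the net direction cannot be determined.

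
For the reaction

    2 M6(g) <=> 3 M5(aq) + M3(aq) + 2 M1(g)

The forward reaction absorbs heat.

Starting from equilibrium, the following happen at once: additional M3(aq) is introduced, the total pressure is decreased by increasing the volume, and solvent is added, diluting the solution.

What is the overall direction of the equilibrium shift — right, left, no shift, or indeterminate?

Adding M3 (aq), a product, drives the reaction to the left.
Gas moles: reactants 2, products 2. Δn_gas = 0, so a volume change leaves Q equal to K — no shift from this change.
Dilution lowers every aqueous concentration by the same factor. Δn_aq = 4 − 0 = +4, so the system shifts toward the side with more dissolved moles — to the right.
The individual effects push in opposite directions; without quantitative information the net direction cannot be determined.

cannot be determined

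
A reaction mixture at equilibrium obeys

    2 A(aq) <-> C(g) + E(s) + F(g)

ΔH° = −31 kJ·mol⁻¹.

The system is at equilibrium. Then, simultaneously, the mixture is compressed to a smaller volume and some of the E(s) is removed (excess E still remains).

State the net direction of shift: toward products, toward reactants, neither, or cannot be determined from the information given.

left

Gas moles: reactants 0, products 2 (Δn_gas = +2). Compression shifts the system toward the side with fewer moles of gas — to the left.
E is a pure solid; its activity is 1 regardless of amount, so Q is unaffected — no shift from this change.
Only the nonzero effect(s) matter; the net shift is to the left.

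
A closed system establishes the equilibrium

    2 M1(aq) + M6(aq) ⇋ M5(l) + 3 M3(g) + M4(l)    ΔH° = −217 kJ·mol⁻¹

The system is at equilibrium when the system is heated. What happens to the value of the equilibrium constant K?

K depends on temperature via the van 't Hoff relation. The forward reaction is exothermic, so raising T decreases K.

decreases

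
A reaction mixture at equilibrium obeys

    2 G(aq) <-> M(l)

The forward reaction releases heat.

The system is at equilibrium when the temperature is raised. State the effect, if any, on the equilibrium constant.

decreases

K depends on temperature via the van 't Hoff relation. The forward reaction is exothermic, so raising T decreases K.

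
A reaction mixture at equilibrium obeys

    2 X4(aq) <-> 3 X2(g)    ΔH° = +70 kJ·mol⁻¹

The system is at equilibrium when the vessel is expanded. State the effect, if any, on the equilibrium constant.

unchanged

The equilibrium constant depends only on temperature. This perturbation may move the position of equilibrium, but since T is unchanged, K itself is unchanged.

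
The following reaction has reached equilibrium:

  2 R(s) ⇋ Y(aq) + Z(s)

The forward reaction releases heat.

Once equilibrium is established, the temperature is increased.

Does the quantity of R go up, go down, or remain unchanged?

increases

The forward reaction is exothermic. Raising T favours the endothermic direction — shift to the left.
The net shift is to the left. R is a reactant, so its amount increases.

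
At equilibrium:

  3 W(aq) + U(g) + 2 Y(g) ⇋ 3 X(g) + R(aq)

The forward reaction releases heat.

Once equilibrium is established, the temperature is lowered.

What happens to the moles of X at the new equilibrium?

increases

The forward reaction is exothermic. Lowering T favours the exothermic direction — shift to the right.
The net shift is to the right. X is a product, so its amount increases.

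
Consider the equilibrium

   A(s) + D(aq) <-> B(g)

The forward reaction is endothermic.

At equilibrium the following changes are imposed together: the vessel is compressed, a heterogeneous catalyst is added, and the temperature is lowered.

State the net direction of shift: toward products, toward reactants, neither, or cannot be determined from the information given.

Gas moles: reactants 0, products 1 (Δn_gas = +1). Compression shifts the system toward the side with fewer moles of gas — to the left.
A catalyst speeds both forward and reverse rates equally; it changes neither Q nor K — no shift from this change.
The forward reaction is endothermic. Lowering T favours the exothermic direction — shift to the left.
Only the nonzero effect(s) matter; the net shift is to the left.

left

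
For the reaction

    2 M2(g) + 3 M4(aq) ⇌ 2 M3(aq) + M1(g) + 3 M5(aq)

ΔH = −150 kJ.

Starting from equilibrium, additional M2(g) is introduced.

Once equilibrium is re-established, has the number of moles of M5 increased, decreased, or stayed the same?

Adding M2 (g), a reactant, drives the reaction to the right.
The net shift is to the right. M5 is a product, so its amount increases.

increases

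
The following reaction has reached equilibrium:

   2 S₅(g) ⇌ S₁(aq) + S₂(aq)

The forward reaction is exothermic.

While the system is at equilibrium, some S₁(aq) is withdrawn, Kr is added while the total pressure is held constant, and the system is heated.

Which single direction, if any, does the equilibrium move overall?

cannot be determined

Removing S₁ (aq), a product, drives the reaction to the right.
Adding inert gas at constant total pressure expands the volume and lowers every reacting partial pressure. With Δn_gas = 0 − 2 = -2, Q moves away from K toward the side with fewer gas moles, so the system shifts toward the side with more gas moles — to the left.
The forward reaction is exothermic. Raising T favours the endothermic direction — shift to the left.
The individual effects push in opposite directions; without quantitative information the net direction cannot be determined.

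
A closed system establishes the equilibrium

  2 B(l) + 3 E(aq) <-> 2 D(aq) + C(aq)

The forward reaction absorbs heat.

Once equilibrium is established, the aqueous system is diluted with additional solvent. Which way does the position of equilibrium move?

no shift

Dilution scales every aqueous concentration by the same factor. Δn_aq = 3 − 3 = 0, so Q is unchanged — no shift.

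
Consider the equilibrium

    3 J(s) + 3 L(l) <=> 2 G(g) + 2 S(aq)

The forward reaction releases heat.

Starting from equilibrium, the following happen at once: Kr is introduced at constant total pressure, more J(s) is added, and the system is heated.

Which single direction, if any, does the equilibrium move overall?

Adding inert gas at constant total pressure expands the volume and lowers every reacting partial pressure. With Δn_gas = 2 − 0 = +2, Q moves away from K toward the side with fewer gas moles, so the system shifts toward the side with more gas moles — to the right.
J is a pure solid; its activity is 1 regardless of amount, so Q is unaffected — no shift from this change.
The forward reaction is exothermic. Raising T favours the endothermic direction — shift to the left.
The individual effects push in opposite directions; without quantitative information the net direction cannot be determined.

cannot be determined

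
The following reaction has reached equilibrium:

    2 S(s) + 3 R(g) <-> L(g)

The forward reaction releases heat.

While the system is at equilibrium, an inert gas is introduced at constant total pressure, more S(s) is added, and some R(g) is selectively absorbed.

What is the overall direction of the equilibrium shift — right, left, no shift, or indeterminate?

Adding inert gas at constant total pressure expands the volume and lowers every reacting partial pressure. With Δn_gas = 1 − 3 = -2, Q moves away from K toward the side with fewer gas moles, so the system shifts toward the side with more gas moles — to the left.
S is a pure solid; its activity is 1 regardless of amount, so Q is unaffected — no shift from this change.
Removing R (g), a reactant, drives the reaction to the left.
Only the nonzero effect(s) matter; the net shift is to the left.

left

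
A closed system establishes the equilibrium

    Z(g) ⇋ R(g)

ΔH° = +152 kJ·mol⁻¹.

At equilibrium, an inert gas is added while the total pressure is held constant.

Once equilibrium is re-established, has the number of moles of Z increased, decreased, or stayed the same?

Adding inert gas at constant total pressure expands the volume, scaling every reacting partial pressure by the same factor. Δn_gas = 1 − 1 = 0, so Q is unchanged — no shift.
No net shift occurs, so the amount of Z is unchanged.

unchanged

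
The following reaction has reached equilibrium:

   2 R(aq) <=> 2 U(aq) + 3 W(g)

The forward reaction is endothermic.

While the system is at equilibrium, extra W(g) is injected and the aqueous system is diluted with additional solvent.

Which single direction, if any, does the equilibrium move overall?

left

Adding W (g), a product, drives the reaction to the left.
Dilution scales every aqueous concentration by the same factor. Δn_aq = 2 − 2 = 0, so Q is unchanged — no shift.
Only the nonzero effect(s) matter; the net shift is to the left.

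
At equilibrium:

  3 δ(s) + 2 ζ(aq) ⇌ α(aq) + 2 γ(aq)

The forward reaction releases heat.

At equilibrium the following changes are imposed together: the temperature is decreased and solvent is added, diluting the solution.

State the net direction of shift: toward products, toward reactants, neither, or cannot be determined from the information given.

right

The forward reaction is exothermic. Lowering T favours the exothermic direction — shift to the right.
Dilution lowers every aqueous concentration by the same factor. Δn_aq = 3 − 2 = +1, so the system shifts toward the side with more dissolved moles — to the right.
All effects act in the same direction — net shift to the right.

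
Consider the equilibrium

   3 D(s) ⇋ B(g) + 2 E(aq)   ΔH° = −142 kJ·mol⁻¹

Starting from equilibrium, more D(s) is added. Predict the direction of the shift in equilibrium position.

no shift

D is a pure solid; its activity is 1 regardless of amount, so Q is unaffected — no shift from this change.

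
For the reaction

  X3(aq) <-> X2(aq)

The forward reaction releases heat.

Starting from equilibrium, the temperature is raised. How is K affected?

K depends on temperature via the van 't Hoff relation. The forward reaction is exothermic, so raising T decreases K.

decreases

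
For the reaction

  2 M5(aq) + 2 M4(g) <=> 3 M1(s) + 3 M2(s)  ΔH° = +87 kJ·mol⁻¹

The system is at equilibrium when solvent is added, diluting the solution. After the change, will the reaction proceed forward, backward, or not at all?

Dilution lowers every aqueous concentration by the same factor. Δn_aq = 0 − 2 = -2, so the system shifts toward the side with more dissolved moles — to the left.

left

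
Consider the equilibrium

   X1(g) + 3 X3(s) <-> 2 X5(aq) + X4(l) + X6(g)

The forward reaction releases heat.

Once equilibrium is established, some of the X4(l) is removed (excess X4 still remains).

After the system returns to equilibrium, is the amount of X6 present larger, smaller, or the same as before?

unchanged

X4 is a pure liquid; its activity is 1 regardless of amount, so Q is unaffected — no shift from this change.
No net shift occurs, so the amount of X6 is unchanged.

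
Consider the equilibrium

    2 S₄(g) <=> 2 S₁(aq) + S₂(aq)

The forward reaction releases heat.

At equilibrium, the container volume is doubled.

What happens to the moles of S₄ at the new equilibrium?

Gas moles: reactants 2, products 0 (Δn_gas = -2). Expansion shifts the system toward the side with more moles of gas — to the left.
The net shift is to the left. S₄ is a reactant, so its amount increases.

increases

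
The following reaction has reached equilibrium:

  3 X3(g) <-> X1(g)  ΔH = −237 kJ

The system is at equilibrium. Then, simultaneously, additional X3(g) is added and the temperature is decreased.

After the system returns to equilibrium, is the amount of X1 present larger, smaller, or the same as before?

increases

Adding X3 (g), a reactant, drives the reaction to the right.
The forward reaction is exothermic. Lowering T favours the exothermic direction — shift to the right.
The net shift is to the right. X1 is a product, so its amount increases.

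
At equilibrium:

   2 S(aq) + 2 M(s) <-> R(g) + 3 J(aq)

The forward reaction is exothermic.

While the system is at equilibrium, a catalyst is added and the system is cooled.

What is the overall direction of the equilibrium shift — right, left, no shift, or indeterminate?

A catalyst speeds both forward and reverse rates equally; it changes neither Q nor K — no shift from this change.
The forward reaction is exothermic. Lowering T favours the exothermic direction — shift to the right.
Only the nonzero effect(s) matter; the net shift is to the right.

right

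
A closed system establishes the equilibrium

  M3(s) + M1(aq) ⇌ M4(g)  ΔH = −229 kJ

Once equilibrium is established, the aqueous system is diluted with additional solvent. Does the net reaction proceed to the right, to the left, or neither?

Dilution lowers every aqueous concentration by the same factor. Δn_aq = 0 − 1 = -1, so the system shifts toward the side with more dissolved moles — to the left.

left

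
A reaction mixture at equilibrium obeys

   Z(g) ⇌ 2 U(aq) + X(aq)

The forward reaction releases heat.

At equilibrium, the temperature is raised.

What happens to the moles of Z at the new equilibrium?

The forward reaction is exothermic. Raising T favours the endothermic direction — shift to the left.
The net shift is to the left. Z is a reactant, so its amount increases.

increases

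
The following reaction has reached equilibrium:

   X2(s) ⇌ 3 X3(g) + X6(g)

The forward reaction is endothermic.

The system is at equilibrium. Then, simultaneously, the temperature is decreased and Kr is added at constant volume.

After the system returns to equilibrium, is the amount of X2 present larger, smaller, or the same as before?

increases

The forward reaction is endothermic. Lowering T favours the exothermic direction — shift to the left.
At constant volume, adding an inert gas leaves every reacting species' partial pressure unchanged, so Q is unchanged — no shift from this change.
The net shift is to the left. X2 is a reactant, so its amount increases.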